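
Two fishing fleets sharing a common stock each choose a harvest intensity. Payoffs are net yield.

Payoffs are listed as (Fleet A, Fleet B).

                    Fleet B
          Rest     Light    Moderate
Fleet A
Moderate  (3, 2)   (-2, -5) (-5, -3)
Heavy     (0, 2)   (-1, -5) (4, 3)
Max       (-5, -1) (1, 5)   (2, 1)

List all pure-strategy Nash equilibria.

(Moderate, Rest), (Heavy, Moderate), (Max, Light)

(Moderate, Rest): Fleet A gets 3, best alternative 0; Fleet B gets 2, best alternative -3. No profitable deviation — NE.
(Moderate, Light): Fleet A can switch to Heavy (-2 → -1). Not NE.
(Moderate, Moderate): Fleet A can switch to Heavy (-5 → 4). Not NE.
(Heavy, Rest): Fleet A can switch to Moderate (0 → 3). Not NE.
(Heavy, Light): Fleet A can switch to Max (-1 → 1). Not NE.
(Heavy, Moderate): Fleet A gets 4, best alternative 2; Fleet B gets 3, best alternative 2. No profitable deviation — NE.
(Max, Rest): Fleet A can switch to Moderate (-5 → 3). Not NE.
(Max, Light): Fleet A gets 1, best alternative -1; Fleet B gets 5, best alternative 1. No profitable deviation — NE.
(Max, Moderate): Fleet A can switch to Heavy (2 → 4). Not NE.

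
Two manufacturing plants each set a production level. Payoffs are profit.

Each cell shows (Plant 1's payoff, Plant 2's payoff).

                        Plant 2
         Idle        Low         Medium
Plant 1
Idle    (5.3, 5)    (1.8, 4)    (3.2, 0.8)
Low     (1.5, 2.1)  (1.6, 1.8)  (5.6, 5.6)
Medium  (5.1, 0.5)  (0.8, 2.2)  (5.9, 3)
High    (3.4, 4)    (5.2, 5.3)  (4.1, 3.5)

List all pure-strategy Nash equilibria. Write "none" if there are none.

For each player, find the best response to each opponent profile; mutual best responses are the pure NE.
Plant 1 against Idle: payoffs 5.3, 1.5, 5.1, 3.4 → best response Idle.
Plant 1 against Low: payoffs 1.8, 1.6, 0.8, 5.2 → best response High.
Plant 1 against Medium: payoffs 3.2, 5.6, 5.9, 4.1 → best response Medium.
Plant 2 against Idle: payoffs 5, 4, 0.8 → best response Idle.
Plant 2 against Low: payoffs 2.1, 1.8, 5.6 → best response Medium.
Plant 2 against Medium: payoffs 0.5, 2.2, 3 → best response Medium.
Plant 2 against High: payoffs 4, 5.3, 3.5 → best response Low.
Mutual best responses: (Idle, Idle); (Medium, Medium); (High, Low).

Pure-strategy Nash equilibria: (Idle, Idle), (Medium, Medium), (High, Low)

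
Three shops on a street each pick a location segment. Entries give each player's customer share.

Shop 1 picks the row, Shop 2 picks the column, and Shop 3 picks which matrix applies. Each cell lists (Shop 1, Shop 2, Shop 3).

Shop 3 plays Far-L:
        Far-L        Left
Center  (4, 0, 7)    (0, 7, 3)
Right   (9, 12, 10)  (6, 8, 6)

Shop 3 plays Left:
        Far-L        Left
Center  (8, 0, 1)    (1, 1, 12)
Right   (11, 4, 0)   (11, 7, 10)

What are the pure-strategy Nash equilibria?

For each player, find the best response to each opponent profile; mutual best responses are the pure NE.
Shop 1 against (Far-L, Far-L): payoffs 4, 9 → best response Right.
Shop 1 against (Far-L, Left): payoffs 8, 11 → best response Right.
Shop 1 against (Left, Far-L): payoffs 0, 6 → best response Right.
Shop 1 against (Left, Left): payoffs 1, 11 → best response Right.
Shop 2 against (Center, Far-L): payoffs 0, 7 → best response Left.
Shop 2 against (Center, Left): payoffs 0, 1 → best response Left.
Shop 2 against (Right, Far-L): payoffs 12, 8 → best response Far-L.
Shop 2 against (Right, Left): payoffs 4, 7 → best response Left.
Shop 3 against (Center, Far-L): payoffs 7, 1 → best response Far-L.
Shop 3 against (Center, Left): payoffs 3, 12 → best response Left.
Shop 3 against (Right, Far-L): payoffs 10, 0 → best response Far-L.
Shop 3 against (Right, Left): payoffs 6, 10 → best response Left.
Mutual best responses: (Right, Far-L, Far-L); (Right, Left, Left).

(Right, Far-L, Far-L) and (Right, Left, Left)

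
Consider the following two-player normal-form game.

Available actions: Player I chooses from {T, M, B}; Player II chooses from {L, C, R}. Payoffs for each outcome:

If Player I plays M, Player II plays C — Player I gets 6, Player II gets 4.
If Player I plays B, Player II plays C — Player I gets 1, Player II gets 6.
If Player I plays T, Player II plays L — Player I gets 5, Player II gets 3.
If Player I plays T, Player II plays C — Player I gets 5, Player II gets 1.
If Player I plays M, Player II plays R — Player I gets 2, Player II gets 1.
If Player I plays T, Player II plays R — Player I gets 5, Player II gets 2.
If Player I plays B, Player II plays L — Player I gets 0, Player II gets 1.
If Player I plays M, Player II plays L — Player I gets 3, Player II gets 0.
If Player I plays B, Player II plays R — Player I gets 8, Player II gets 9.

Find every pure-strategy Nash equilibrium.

(T, L): Player I gets 5, best alternative 3; Player II gets 3, best alternative 2. No profitable deviation — NE.
(T, C): Player I can switch to M (5 → 6). Not NE.
(T, R): Player I can switch to B (5 → 8). Not NE.
(M, L): Player I can switch to T (3 → 5). Not NE.
(M, C): Player I gets 6, best alternative 5; Player II gets 4, best alternative 1. No profitable deviation — NE.
(M, R): Player I can switch to T (2 → 5). Not NE.
(B, L): Player I can switch to T (0 → 5). Not NE.
(B, C): Player I can switch to T (1 → 5). Not NE.
(B, R): Player I gets 8, best alternative 5; Player II gets 9, best alternative 6. No profitable deviation — NE.

The pure Nash equilibria are (T, L) and (M, C) and (B, R).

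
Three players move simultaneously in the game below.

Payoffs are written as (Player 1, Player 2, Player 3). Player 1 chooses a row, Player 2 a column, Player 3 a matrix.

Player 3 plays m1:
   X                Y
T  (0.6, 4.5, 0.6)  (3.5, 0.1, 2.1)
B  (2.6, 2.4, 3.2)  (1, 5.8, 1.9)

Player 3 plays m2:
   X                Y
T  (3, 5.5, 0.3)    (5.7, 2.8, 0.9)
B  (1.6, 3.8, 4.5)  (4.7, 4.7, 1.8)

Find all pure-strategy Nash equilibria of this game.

This game has no pure Nash equilibrium.

Player 1 against (X, m1): payoffs 0.6, 2.6 → best response B.
Player 1 against (X, m2): payoffs 3, 1.6 → best response T.
Player 1 against (Y, m1): payoffs 3.5, 1 → best response T.
Player 1 against (Y, m2): payoffs 5.7, 4.7 → best response T.
Player 2 against (T, m1): payoffs 4.5, 0.1 → best response X.
Player 2 against (T, m2): payoffs 5.5, 2.8 → best response X.
Player 2 against (B, m1): payoffs 2.4, 5.8 → best response Y.
Player 2 against (B, m2): payoffs 3.8, 4.7 → best response Y.
Player 3 against (T, X): payoffs 0.6, 0.3 → best response m1.
Player 3 against (T, Y): payoffs 2.1, 0.9 → best response m1.
Player 3 against (B, X): payoffs 3.2, 4.5 → best response m2.
Player 3 against (B, Y): payoffs 1.9, 1.8 → best response m1.
No profile is a mutual best response for all players.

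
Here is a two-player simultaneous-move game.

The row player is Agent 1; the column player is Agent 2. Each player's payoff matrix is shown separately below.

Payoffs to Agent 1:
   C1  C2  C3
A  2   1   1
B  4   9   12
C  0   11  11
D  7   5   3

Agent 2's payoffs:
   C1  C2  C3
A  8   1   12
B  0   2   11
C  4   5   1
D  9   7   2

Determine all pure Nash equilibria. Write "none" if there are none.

Agent 1 against C1: payoffs 2, 4, 0, 7 → best response D.
Agent 1 against C2: payoffs 1, 9, 11, 5 → best response C.
Agent 1 against C3: payoffs 1, 12, 11, 3 → best response B.
Agent 2 against A: payoffs 8, 1, 12 → best response C3.
Agent 2 against B: payoffs 0, 2, 11 → best response C3.
Agent 2 against C: payoffs 4, 5, 1 → best response C2.
Agent 2 against D: payoffs 9, 7, 2 → best response C1.
Mutual best responses: (B, C3); (C, C2); (D, C1).

Pure-strategy Nash equilibria: (B, C3), (C, C2), (D, C1)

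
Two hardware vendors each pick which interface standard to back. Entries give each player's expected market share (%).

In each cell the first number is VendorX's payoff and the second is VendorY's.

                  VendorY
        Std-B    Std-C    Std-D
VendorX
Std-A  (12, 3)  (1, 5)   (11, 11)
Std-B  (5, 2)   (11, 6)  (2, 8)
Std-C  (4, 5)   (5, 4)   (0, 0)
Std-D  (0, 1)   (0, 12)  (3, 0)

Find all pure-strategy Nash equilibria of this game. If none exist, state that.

(Std-A, Std-B): VendorY can switch to Std-C (3 → 5). Not NE.
(Std-A, Std-C): VendorX can switch to Std-B (1 → 11). Not NE.
(Std-A, Std-D): VendorX gets 11, best alternative 3; VendorY gets 11, best alternative 5. No profitable deviation — NE.
(Std-B, Std-B): VendorX can switch to Std-A (5 → 12). Not NE.
(Std-B, Std-C): VendorY can switch to Std-D (6 → 8). Not NE.
(Std-B, Std-D): VendorX can switch to Std-A (2 → 11). Not NE.
(Std-C, Std-B): VendorX can switch to Std-A (4 → 12). Not NE.
(Std-C, Std-C): VendorX can switch to Std-B (5 → 11). Not NE.
(Std-C, Std-D): VendorX can switch to Std-A (0 → 11). Not NE.
(Std-D, Std-B): VendorX can switch to Std-A (0 → 12). Not NE.
(Std-D, Std-C): VendorX can switch to Std-A (0 → 1). Not NE.
(The remaining 1 profile has a profitable deviation by the same check.)

The unique pure-strategy Nash equilibrium is (Std-A, Std-D).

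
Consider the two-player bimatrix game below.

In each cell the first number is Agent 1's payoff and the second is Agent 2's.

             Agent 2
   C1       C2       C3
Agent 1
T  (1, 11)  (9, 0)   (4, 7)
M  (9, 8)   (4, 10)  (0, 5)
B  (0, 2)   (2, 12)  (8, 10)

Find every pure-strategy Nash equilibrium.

There is no pure-strategy Nash equilibrium.

(T, C1): Agent 1 can switch to M (1 → 9). Not NE.
(T, C2): Agent 2 can switch to C1 (0 → 11). Not NE.
(T, C3): Agent 1 can switch to B (4 → 8). Not NE.
(M, C1): Agent 2 can switch to C2 (8 → 10). Not NE.
(M, C2): Agent 1 can switch to T (4 → 9). Not NE.
(M, C3): Agent 1 can switch to T (0 → 4). Not NE.
(B, C1): Agent 1 can switch to T (0 → 1). Not NE.
(B, C2): Agent 1 can switch to T (2 → 9). Not NE.
(The remaining 1 profile has a profitable deviation by the same check.)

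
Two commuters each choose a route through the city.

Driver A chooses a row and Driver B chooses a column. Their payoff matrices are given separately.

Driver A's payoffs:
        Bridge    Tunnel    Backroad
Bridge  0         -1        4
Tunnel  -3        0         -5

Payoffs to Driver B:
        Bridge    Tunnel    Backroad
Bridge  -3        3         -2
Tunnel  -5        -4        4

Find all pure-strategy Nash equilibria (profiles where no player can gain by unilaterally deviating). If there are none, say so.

For each player, find the best response to each opponent profile; mutual best responses are the pure NE.
Driver A against Bridge: payoffs 0, -3 → best response Bridge.
Driver A against Tunnel: payoffs -1, 0 → best response Tunnel.
Driver A against Backroad: payoffs 4, -5 → best response Bridge.
Driver B against Bridge: payoffs -3, 3, -2 → best response Tunnel.
Driver B against Tunnel: payoffs -5, -4, 4 → best response Backroad.
No profile is a mutual best response for all players.

No pure-strategy Nash equilibrium.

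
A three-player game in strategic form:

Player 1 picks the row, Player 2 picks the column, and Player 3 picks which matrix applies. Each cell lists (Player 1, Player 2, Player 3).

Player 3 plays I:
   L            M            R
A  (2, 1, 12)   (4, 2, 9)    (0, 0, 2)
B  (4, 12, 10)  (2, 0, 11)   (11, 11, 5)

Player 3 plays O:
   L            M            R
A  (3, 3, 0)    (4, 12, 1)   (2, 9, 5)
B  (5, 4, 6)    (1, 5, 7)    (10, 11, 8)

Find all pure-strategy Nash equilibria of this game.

Pure-strategy Nash equilibria: (A, M, I); (B, L, I); (B, R, O)

(A, L, I): Player 1 can switch to B (2 → 4). Not NE.
(A, L, O): Player 1 can switch to B (3 → 5). Not NE.
(A, M, I): Player 1 gets 4, best alternative 2; Player 2 gets 2, best alternative 1; Player 3 gets 9, best alternative 1. No profitable deviation — NE.
(A, M, O): Player 3 can switch to I (1 → 9). Not NE.
(A, R, I): Player 1 can switch to B (0 → 11). Not NE.
(A, R, O): Player 1 can switch to B (2 → 10). Not NE.
(B, L, I): Player 1 gets 4, best alternative 2; Player 2 gets 12, best alternative 11; Player 3 gets 10, best alternative 6. No profitable deviation — NE.
(B, L, O): Player 2 can switch to M (4 → 5). Not NE.
(B, M, I): Player 1 can switch to A (2 → 4). Not NE.
(B, M, O): Player 1 can switch to A (1 → 4). Not NE.
(B, R, I): Player 2 can switch to L (11 → 12). Not NE.
(B, R, O): Player 1 gets 10, best alternative 2; Player 2 gets 11, best alternative 5; Player 3 gets 8, best alternative 5. No profitable deviation — NE.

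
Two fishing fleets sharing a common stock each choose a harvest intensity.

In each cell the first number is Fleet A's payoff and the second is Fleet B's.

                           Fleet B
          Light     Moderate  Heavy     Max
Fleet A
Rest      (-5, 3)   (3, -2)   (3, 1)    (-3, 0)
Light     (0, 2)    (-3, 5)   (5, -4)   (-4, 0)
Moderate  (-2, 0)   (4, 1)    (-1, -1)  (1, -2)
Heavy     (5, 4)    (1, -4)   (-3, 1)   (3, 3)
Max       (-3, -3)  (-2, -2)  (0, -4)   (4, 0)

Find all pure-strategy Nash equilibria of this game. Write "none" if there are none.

(Rest, Light): Fleet A can switch to Light (-5 → 0). Not NE.
(Rest, Moderate): Fleet A can switch to Moderate (3 → 4). Not NE.
(Rest, Heavy): Fleet A can switch to Light (3 → 5). Not NE.
(Rest, Max): Fleet A can switch to Moderate (-3 → 1). Not NE.
(Light, Light): Fleet A can switch to Heavy (0 → 5). Not NE.
(Light, Moderate): Fleet A can switch to Rest (-3 → 3). Not NE.
(Light, Heavy): Fleet B can switch to Light (-4 → 2). Not NE.
(Light, Max): Fleet A can switch to Rest (-4 → -3). Not NE.
(Moderate, Light): Fleet A can switch to Light (-2 → 0). Not NE.
(Moderate, Moderate): Fleet A gets 4, best alternative 3; Fleet B gets 1, best alternative 0. No profitable deviation — NE.
(Moderate, Heavy): Fleet A can switch to Rest (-1 → 3). Not NE.
(Moderate, Max): Fleet A can switch to Heavy (1 → 3). Not NE.
(Heavy, Light): Fleet A gets 5, best alternative 0; Fleet B gets 4, best alternative 3. No profitable deviation — NE.
(Heavy, Moderate): Fleet A can switch to Rest (1 → 3). Not NE.
(Max, Max): Fleet A gets 4, best alternative 3; Fleet B gets 0, best alternative -2. No profitable deviation — NE.
(The remaining 5 profiles each have a profitable deviation by the same check.)

The pure Nash equilibria are (Moderate, Moderate) and (Heavy, Light) and (Max, Max).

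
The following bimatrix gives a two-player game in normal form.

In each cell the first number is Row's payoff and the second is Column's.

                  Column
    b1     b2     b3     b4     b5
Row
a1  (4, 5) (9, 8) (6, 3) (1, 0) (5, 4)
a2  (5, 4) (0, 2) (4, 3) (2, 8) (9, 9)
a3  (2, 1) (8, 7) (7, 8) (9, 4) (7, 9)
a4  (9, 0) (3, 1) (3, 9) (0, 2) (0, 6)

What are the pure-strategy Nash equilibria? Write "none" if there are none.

Mark each player's best response to every combination of opponents' strategies; a profile where every player is best-responding is a pure Nash equilibrium.
Row against b1: payoffs 4, 5, 2, 9 → best response a4.
Row against b2: payoffs 9, 0, 8, 3 → best response a1.
Row against b3: payoffs 6, 4, 7, 3 → best response a3.
Row against b4: payoffs 1, 2, 9, 0 → best response a3.
Row against b5: payoffs 5, 9, 7, 0 → best response a2.
Column against a1: payoffs 5, 8, 3, 0, 4 → best response b2.
Column against a2: payoffs 4, 2, 3, 8, 9 → best response b5.
Column against a3: payoffs 1, 7, 8, 4, 9 → best response b5.
Column against a4: payoffs 0, 1, 9, 2, 6 → best response b3.
Mutual best responses: (a1, b2); (a2, b5).

(a1, b2) and (a2, b5)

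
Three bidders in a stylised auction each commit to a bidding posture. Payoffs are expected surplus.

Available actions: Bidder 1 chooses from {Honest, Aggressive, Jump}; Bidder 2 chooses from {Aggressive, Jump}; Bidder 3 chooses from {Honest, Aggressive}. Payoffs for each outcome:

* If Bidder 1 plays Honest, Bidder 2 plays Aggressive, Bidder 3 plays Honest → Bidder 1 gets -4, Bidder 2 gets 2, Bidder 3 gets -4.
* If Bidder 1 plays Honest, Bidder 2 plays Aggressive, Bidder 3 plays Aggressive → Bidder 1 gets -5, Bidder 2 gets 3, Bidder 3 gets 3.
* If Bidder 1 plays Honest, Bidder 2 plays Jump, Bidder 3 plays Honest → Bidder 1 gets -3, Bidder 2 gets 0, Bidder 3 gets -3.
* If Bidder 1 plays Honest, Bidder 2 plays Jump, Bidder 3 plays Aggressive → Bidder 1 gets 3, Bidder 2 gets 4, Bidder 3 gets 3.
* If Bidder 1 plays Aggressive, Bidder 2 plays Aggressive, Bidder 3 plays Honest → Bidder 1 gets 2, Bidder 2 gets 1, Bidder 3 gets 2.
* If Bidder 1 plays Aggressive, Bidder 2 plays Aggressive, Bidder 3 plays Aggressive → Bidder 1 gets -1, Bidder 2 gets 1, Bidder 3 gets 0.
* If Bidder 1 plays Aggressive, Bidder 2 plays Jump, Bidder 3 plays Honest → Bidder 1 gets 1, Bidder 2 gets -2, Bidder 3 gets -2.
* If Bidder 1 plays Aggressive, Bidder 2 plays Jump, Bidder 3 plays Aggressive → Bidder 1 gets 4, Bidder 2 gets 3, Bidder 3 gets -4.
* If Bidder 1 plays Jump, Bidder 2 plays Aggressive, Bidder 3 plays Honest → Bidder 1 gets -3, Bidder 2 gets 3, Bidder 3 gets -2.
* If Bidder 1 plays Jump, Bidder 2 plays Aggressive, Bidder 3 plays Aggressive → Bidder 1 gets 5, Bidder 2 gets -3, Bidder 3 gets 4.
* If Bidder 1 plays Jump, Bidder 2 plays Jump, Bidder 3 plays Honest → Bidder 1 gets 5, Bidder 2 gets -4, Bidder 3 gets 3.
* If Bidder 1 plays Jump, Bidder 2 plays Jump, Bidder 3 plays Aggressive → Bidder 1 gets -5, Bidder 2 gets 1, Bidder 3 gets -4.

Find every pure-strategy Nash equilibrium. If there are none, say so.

(Aggressive, Aggressive, Honest)

(Honest, Aggressive, Honest): Bidder 1 can switch to Aggressive (-4 → 2). Not NE.
(Honest, Aggressive, Aggressive): Bidder 1 can switch to Aggressive (-5 → -1). Not NE.
(Honest, Jump, Honest): Bidder 1 can switch to Aggressive (-3 → 1). Not NE.
(Honest, Jump, Aggressive): Bidder 1 can switch to Aggressive (3 → 4). Not NE.
(Aggressive, Aggressive, Honest): Bidder 1 gets 2, best alternative -3; Bidder 2 gets 1, best alternative -2; Bidder 3 gets 2, best alternative 0. No profitable deviation — NE.
(Aggressive, Aggressive, Aggressive): Bidder 1 can switch to Jump (-1 → 5). Not NE.
(Aggressive, Jump, Honest): Bidder 1 can switch to Jump (1 → 5). Not NE.
(Aggressive, Jump, Aggressive): Bidder 3 can switch to Honest (-4 → -2). Not NE.
(Jump, Aggressive, Honest): Bidder 1 can switch to Aggressive (-3 → 2). Not NE.
(Jump, Aggressive, Aggressive): Bidder 2 can switch to Jump (-3 → 1). Not NE.
(Jump, Jump, Honest): Bidder 2 can switch to Aggressive (-4 → 3). Not NE.
(Jump, Jump, Aggressive): Bidder 1 can switch to Honest (-5 → 3). Not NE.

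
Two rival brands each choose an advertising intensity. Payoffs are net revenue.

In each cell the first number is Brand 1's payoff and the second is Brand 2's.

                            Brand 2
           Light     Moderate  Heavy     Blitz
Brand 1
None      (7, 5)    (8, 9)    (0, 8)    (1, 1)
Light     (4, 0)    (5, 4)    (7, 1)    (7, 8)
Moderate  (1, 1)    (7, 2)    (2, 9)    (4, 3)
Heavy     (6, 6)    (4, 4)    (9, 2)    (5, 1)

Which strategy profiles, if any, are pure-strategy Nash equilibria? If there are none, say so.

The pure Nash equilibria are (None, Moderate) and (Light, Blitz).

Brand 1 against Light: payoffs 7, 4, 1, 6 → best response None.
Brand 1 against Moderate: payoffs 8, 5, 7, 4 → best response None.
Brand 1 against Heavy: payoffs 0, 7, 2, 9 → best response Heavy.
Brand 1 against Blitz: payoffs 1, 7, 4, 5 → best response Light.
Brand 2 against None: payoffs 5, 9, 8, 1 → best response Moderate.
Brand 2 against Light: payoffs 0, 4, 1, 8 → best response Blitz.
Brand 2 against Moderate: payoffs 1, 2, 9, 3 → best response Heavy.
Brand 2 against Heavy: payoffs 6, 4, 2, 1 → best response Light.
Mutual best responses: (None, Moderate); (Light, Blitz).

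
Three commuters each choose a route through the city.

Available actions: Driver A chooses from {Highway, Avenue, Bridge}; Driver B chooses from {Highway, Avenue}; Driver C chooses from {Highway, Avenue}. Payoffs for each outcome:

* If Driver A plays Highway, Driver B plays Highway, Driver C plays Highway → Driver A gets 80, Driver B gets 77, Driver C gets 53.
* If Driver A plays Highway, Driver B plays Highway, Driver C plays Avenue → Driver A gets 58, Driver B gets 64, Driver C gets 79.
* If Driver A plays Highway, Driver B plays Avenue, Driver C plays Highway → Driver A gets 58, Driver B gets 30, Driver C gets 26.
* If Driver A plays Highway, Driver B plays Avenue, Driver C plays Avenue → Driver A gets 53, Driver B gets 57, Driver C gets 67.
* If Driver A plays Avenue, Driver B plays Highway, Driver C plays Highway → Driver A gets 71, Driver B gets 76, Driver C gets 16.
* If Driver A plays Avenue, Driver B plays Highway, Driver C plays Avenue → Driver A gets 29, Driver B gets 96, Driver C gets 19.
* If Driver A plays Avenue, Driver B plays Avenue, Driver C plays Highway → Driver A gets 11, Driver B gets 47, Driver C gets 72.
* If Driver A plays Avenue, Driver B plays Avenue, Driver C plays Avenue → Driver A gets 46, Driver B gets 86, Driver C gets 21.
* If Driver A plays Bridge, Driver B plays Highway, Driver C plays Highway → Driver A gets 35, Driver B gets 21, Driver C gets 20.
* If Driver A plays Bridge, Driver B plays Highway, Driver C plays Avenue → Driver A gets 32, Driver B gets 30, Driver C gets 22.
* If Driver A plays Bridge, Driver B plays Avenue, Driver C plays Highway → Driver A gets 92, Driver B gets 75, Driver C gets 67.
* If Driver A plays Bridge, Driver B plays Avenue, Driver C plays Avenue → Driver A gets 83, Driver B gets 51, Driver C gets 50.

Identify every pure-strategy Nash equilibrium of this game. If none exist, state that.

(Highway, Highway, Avenue) and (Bridge, Avenue, Highway)

For each player, find the best response to each opponent profile; mutual best responses are the pure NE.
Driver A against (Highway, Highway): payoffs 80, 71, 35 → best response Highway.
Driver A against (Highway, Avenue): payoffs 58, 29, 32 → best response Highway.
Driver A against (Avenue, Highway): payoffs 58, 11, 92 → best response Bridge.
Driver A against (Avenue, Avenue): payoffs 53, 46, 83 → best response Bridge.
Driver B against (Highway, Highway): payoffs 77, 30 → best response Highway.
Driver B against (Highway, Avenue): payoffs 64, 57 → best response Highway.
Driver B against (Avenue, Highway): payoffs 76, 47 → best response Highway.
Driver B against (Avenue, Avenue): payoffs 96, 86 → best response Highway.
Driver B against (Bridge, Highway): payoffs 21, 75 → best response Avenue.
Driver B against (Bridge, Avenue): payoffs 30, 51 → best response Avenue.
Driver C against (Highway, Highway): payoffs 53, 79 → best response Avenue.
Driver C against (Highway, Avenue): payoffs 26, 67 → best response Avenue.
Driver C against (Avenue, Highway): payoffs 16, 19 → best response Avenue.
Driver C against (Avenue, Avenue): payoffs 72, 21 → best response Highway.
Driver C against (Bridge, Highway): payoffs 20, 22 → best response Avenue.
Driver C against (Bridge, Avenue): payoffs 67, 50 → best response Highway.
Mutual best responses: (Highway, Highway, Avenue); (Bridge, Avenue, Highway).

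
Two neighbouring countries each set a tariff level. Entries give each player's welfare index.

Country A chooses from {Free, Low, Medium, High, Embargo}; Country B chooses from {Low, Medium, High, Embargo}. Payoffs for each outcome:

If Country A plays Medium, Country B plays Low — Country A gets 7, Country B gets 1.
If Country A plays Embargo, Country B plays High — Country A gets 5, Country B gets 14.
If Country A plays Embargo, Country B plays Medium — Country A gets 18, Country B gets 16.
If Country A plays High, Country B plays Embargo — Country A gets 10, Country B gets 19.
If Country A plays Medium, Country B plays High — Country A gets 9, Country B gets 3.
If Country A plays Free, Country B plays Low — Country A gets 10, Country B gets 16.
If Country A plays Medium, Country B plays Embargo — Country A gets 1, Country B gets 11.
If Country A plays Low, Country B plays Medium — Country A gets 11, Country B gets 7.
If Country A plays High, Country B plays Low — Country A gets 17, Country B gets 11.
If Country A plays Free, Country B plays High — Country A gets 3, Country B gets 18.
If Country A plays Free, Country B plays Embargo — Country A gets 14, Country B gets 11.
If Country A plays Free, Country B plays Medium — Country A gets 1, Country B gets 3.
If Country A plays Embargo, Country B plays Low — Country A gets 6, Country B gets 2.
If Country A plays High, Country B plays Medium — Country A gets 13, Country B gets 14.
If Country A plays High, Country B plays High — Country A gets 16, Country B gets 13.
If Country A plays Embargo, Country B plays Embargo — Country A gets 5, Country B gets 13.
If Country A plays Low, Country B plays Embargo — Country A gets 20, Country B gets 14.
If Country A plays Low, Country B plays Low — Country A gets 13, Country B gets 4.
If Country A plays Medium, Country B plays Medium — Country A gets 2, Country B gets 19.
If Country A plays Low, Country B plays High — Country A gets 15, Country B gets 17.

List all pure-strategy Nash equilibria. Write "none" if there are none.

For each strategy profile, look for a profitable unilateral deviation.
(Free, Low): Country A can switch to Low (10 → 13). Not NE.
(Free, Medium): Country A can switch to Low (1 → 11). Not NE.
(Free, High): Country A can switch to Low (3 → 15). Not NE.
(Free, Embargo): Country A can switch to Low (14 → 20). Not NE.
(Low, Low): Country A can switch to High (13 → 17). Not NE.
(Low, Medium): Country A can switch to High (11 → 13). Not NE.
(Low, High): Country A can switch to High (15 → 16). Not NE.
(Low, Embargo): Country B can switch to High (14 → 17). Not NE.
(Medium, Low): Country A can switch to Free (7 → 10). Not NE.
(Medium, Medium): Country A can switch to Low (2 → 11). Not NE.
(Medium, High): Country A can switch to Low (9 → 15). Not NE.
(Medium, Embargo): Country A can switch to Free (1 → 14). Not NE.
(Embargo, Medium): Country A gets 18, best alternative 13; Country B gets 16, best alternative 14. No profitable deviation — NE.
(The remaining 7 profiles each have a profitable deviation by the same check.)

The unique pure-strategy Nash equilibrium is (Embargo, Medium).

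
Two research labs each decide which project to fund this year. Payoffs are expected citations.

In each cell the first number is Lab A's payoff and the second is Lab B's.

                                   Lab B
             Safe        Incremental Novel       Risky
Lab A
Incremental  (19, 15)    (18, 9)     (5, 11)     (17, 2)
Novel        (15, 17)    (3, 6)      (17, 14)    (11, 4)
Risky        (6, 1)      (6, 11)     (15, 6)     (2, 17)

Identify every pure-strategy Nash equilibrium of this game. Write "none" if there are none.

Lab A against Safe: payoffs 19, 15, 6 → best response Incremental.
Lab A against Incremental: payoffs 18, 3, 6 → best response Incremental.
Lab A against Novel: payoffs 5, 17, 15 → best response Novel.
Lab A against Risky: payoffs 17, 11, 2 → best response Incremental.
Lab B against Incremental: payoffs 15, 9, 11, 2 → best response Safe.
Lab B against Novel: payoffs 17, 6, 14, 4 → best response Safe.
Lab B against Risky: payoffs 1, 11, 6, 17 → best response Risky.
Mutual best responses: (Incremental, Safe).

(Incremental, Safe)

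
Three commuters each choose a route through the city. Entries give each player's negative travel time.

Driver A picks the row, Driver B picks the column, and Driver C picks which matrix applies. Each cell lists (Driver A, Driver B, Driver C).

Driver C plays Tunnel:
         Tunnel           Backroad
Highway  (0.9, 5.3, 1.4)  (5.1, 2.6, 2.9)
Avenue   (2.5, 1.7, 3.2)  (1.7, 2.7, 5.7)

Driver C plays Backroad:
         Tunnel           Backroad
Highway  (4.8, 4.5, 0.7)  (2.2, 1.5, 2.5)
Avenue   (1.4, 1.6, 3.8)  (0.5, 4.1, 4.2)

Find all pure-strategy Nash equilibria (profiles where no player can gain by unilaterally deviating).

For each strategy profile, look for a profitable unilateral deviation.
(Highway, Tunnel, Tunnel): Driver A can switch to Avenue (0.9 → 2.5). Not NE.
(Highway, Tunnel, Backroad): Driver C can switch to Tunnel (0.7 → 1.4). Not NE.
(Highway, Backroad, Tunnel): Driver B can switch to Tunnel (2.6 → 5.3). Not NE.
(Highway, Backroad, Backroad): Driver B can switch to Tunnel (1.5 → 4.5). Not NE.
(Avenue, Tunnel, Tunnel): Driver B can switch to Backroad (1.7 → 2.7). Not NE.
(Avenue, Tunnel, Backroad): Driver A can switch to Highway (1.4 → 4.8). Not NE.
(The remaining 2 profiles each have a profitable deviation by the same check.)

none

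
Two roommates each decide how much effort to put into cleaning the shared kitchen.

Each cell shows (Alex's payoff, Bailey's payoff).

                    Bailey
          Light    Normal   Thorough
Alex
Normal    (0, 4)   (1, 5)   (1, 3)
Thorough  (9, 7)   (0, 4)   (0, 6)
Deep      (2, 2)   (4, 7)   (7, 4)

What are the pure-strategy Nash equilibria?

For each player, find the best response to each opponent profile; mutual best responses are the pure NE.
Alex against Light: payoffs 0, 9, 2 → best response Thorough.
Alex against Normal: payoffs 1, 0, 4 → best response Deep.
Alex against Thorough: payoffs 1, 0, 7 → best response Deep.
Bailey against Normal: payoffs 4, 5, 3 → best response Normal.
Bailey against Thorough: payoffs 7, 4, 6 → best response Light.
Bailey against Deep: payoffs 2, 7, 4 → best response Normal.
Mutual best responses: (Thorough, Light); (Deep, Normal).

(Thorough, Light), (Deep, Normal)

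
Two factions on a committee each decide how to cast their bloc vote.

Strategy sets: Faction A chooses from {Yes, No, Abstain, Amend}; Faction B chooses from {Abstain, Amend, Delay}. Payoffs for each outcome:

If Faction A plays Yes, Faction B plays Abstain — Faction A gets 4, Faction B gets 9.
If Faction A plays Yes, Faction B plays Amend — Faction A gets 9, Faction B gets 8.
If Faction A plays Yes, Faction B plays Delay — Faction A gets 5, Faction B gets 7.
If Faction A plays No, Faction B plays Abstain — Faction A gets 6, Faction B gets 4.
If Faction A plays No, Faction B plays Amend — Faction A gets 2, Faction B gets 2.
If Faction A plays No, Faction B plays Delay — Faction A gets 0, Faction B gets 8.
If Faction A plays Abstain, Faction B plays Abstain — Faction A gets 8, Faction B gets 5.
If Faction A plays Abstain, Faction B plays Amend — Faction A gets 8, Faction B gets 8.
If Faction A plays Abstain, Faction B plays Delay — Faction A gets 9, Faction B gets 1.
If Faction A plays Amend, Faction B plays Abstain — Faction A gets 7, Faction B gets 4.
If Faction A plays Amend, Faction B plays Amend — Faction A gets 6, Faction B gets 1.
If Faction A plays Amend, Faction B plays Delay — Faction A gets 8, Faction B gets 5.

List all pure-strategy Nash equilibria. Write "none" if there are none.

There is no pure-strategy Nash equilibrium.

Faction A against Abstain: payoffs 4, 6, 8, 7 → best response Abstain.
Faction A against Amend: payoffs 9, 2, 8, 6 → best response Yes.
Faction A against Delay: payoffs 5, 0, 9, 8 → best response Abstain.
Faction B against Yes: payoffs 9, 8, 7 → best response Abstain.
Faction B against No: payoffs 4, 2, 8 → best response Delay.
Faction B against Abstain: payoffs 5, 8, 1 → best response Amend.
Faction B against Amend: payoffs 4, 1, 5 → best response Delay.
No profile is a mutual best response for all players.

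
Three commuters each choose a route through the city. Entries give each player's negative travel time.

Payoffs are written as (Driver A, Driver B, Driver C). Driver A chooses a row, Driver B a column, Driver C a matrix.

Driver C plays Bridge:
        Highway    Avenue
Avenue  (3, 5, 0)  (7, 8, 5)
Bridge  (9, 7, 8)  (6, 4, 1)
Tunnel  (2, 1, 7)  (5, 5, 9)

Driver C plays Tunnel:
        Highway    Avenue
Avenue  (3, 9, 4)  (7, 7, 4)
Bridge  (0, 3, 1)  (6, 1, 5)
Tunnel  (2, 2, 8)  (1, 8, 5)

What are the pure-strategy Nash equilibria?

Pure-strategy Nash equilibria: (Avenue, Highway, Tunnel); (Avenue, Avenue, Bridge); (Bridge, Highway, Bridge)

(Avenue, Highway, Bridge): Driver A can switch to Bridge (3 → 9). Not NE.
(Avenue, Highway, Tunnel): Driver A gets 3, best alternative 2; Driver B gets 9, best alternative 7; Driver C gets 4, best alternative 0. No profitable deviation — NE.
(Avenue, Avenue, Bridge): Driver A gets 7, best alternative 6; Driver B gets 8, best alternative 5; Driver C gets 5, best alternative 4. No profitable deviation — NE.
(Avenue, Avenue, Tunnel): Driver B can switch to Highway (7 → 9). Not NE.
(Bridge, Highway, Bridge): Driver A gets 9, best alternative 3; Driver B gets 7, best alternative 4; Driver C gets 8, best alternative 1. No profitable deviation — NE.
(Bridge, Highway, Tunnel): Driver A can switch to Avenue (0 → 3). Not NE.
(Bridge, Avenue, Bridge): Driver A can switch to Avenue (6 → 7). Not NE.
(Bridge, Avenue, Tunnel): Driver A can switch to Avenue (6 → 7). Not NE.
(Tunnel, Highway, Bridge): Driver A can switch to Avenue (2 → 3). Not NE.
(Tunnel, Highway, Tunnel): Driver A can switch to Avenue (2 → 3). Not NE.
(Tunnel, Avenue, Bridge): Driver A can switch to Avenue (5 → 7). Not NE.
(Tunnel, Avenue, Tunnel): Driver A can switch to Avenue (1 → 7). Not NE.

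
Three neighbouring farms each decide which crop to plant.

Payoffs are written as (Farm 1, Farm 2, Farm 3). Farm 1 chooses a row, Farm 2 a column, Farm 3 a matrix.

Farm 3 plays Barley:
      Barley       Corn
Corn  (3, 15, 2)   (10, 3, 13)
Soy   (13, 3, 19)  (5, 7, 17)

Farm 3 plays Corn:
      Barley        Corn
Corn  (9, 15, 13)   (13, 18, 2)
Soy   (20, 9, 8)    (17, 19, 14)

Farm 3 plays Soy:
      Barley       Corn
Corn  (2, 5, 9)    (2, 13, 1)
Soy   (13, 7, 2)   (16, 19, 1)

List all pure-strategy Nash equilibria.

Farm 1 against (Barley, Barley): payoffs 3, 13 → best response Soy.
Farm 1 against (Barley, Corn): payoffs 9, 20 → best response Soy.
Farm 1 against (Barley, Soy): payoffs 2, 13 → best response Soy.
Farm 1 against (Corn, Barley): payoffs 10, 5 → best response Corn.
Farm 1 against (Corn, Corn): payoffs 13, 17 → best response Soy.
Farm 1 against (Corn, Soy): payoffs 2, 16 → best response Soy.
Farm 2 against (Corn, Barley): payoffs 15, 3 → best response Barley.
Farm 2 against (Corn, Corn): payoffs 15, 18 → best response Corn.
Farm 2 against (Corn, Soy): payoffs 5, 13 → best response Corn.
Farm 2 against (Soy, Barley): payoffs 3, 7 → best response Corn.
Farm 2 against (Soy, Corn): payoffs 9, 19 → best response Corn.
Farm 2 against (Soy, Soy): payoffs 7, 19 → best response Corn.
Farm 3 against (Corn, Barley): payoffs 2, 13, 9 → best response Corn.
Farm 3 against (Corn, Corn): payoffs 13, 2, 1 → best response Barley.
Farm 3 against (Soy, Barley): payoffs 19, 8, 2 → best response Barley.
Farm 3 against (Soy, Corn): payoffs 17, 14, 1 → best response Barley.
No profile is a mutual best response for all players.

This game has no pure Nash equilibrium.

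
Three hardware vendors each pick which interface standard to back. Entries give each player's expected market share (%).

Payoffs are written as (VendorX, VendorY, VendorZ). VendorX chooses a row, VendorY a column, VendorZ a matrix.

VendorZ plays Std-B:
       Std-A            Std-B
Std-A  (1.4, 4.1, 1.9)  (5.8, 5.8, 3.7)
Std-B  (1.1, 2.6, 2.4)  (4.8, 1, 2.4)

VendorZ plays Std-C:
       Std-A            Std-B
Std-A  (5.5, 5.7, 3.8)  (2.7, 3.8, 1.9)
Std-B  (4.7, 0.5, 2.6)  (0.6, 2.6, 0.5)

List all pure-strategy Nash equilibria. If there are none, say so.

VendorX against (Std-A, Std-B): payoffs 1.4, 1.1 → best response Std-A.
VendorX against (Std-A, Std-C): payoffs 5.5, 4.7 → best response Std-A.
VendorX against (Std-B, Std-B): payoffs 5.8, 4.8 → best response Std-A.
VendorX against (Std-B, Std-C): payoffs 2.7, 0.6 → best response Std-A.
VendorY against (Std-A, Std-B): payoffs 4.1, 5.8 → best response Std-B.
VendorY against (Std-A, Std-C): payoffs 5.7, 3.8 → best response Std-A.
VendorY against (Std-B, Std-B): payoffs 2.6, 1 → best response Std-A.
VendorY against (Std-B, Std-C): payoffs 0.5, 2.6 → best response Std-B.
VendorZ against (Std-A, Std-A): payoffs 1.9, 3.8 → best response Std-C.
VendorZ against (Std-A, Std-B): payoffs 3.7, 1.9 → best response Std-B.
VendorZ against (Std-B, Std-A): payoffs 2.4, 2.6 → best response Std-C.
VendorZ against (Std-B, Std-B): payoffs 2.4, 0.5 → best response Std-B.
Mutual best responses: (Std-A, Std-A, Std-C); (Std-A, Std-B, Std-B).

(Std-A, Std-A, Std-C); (Std-A, Std-B, Std-B)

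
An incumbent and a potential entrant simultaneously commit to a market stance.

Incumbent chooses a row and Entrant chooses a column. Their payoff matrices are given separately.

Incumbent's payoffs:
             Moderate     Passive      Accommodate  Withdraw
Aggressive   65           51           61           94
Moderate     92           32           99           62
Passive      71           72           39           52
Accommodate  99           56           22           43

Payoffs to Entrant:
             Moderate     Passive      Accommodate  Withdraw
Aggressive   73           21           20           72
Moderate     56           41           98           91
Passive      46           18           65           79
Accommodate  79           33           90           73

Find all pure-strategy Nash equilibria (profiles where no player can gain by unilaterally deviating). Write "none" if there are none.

Pure NE: (Moderate, Accommodate)

Mark each player's best response to every combination of opponents' strategies; a profile where every player is best-responding is a pure Nash equilibrium.
Incumbent against Moderate: payoffs 65, 92, 71, 99 → best response Accommodate.
Incumbent against Passive: payoffs 51, 32, 72, 56 → best response Passive.
Incumbent against Accommodate: payoffs 61, 99, 39, 22 → best response Moderate.
Incumbent against Withdraw: payoffs 94, 62, 52, 43 → best response Aggressive.
Entrant against Aggressive: payoffs 73, 21, 20, 72 → best response Moderate.
Entrant against Moderate: payoffs 56, 41, 98, 91 → best response Accommodate.
Entrant against Passive: payoffs 46, 18, 65, 79 → best response Withdraw.
Entrant against Accommodate: payoffs 79, 33, 90, 73 → best response Accommodate.
Mutual best responses: (Moderate, Accommodate).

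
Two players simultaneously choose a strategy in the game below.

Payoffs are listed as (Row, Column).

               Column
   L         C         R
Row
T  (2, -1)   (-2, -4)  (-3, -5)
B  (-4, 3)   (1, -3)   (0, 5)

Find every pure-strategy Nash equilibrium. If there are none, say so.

(T, L) and (B, R)

Row against L: payoffs 2, -4 → best response T.
Row against C: payoffs -2, 1 → best response B.
Row against R: payoffs -3, 0 → best response B.
Column against T: payoffs -1, -4, -5 → best response L.
Column against B: payoffs 3, -3, 5 → best response R.
Mutual best responses: (T, L); (B, R).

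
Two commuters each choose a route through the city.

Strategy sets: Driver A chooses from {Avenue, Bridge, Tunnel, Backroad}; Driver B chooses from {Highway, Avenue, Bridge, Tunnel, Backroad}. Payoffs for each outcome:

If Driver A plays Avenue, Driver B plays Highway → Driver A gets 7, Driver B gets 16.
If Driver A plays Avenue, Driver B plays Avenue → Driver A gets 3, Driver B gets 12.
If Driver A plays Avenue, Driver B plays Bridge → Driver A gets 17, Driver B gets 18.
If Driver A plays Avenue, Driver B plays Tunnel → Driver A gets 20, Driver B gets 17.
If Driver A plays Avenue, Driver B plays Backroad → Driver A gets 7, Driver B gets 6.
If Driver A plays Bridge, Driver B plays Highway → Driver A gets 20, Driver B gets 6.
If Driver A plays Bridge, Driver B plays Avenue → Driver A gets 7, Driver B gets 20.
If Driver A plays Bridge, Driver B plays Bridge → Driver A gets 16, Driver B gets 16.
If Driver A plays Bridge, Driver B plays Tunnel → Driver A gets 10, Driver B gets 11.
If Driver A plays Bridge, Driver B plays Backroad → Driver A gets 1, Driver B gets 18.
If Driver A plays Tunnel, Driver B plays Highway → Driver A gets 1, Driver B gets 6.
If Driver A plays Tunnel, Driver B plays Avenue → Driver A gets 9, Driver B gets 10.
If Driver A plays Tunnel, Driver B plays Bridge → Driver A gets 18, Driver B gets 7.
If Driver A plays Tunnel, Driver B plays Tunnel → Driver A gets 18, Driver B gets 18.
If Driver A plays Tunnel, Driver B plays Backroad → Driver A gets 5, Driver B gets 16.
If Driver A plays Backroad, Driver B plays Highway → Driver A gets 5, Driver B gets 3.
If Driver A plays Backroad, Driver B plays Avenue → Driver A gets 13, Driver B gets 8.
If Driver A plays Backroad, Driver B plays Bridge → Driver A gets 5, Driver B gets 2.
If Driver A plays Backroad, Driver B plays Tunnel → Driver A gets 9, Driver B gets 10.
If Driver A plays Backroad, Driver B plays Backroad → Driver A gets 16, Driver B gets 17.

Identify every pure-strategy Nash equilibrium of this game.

Pure NE: (Backroad, Backroad)

(Avenue, Highway): Driver A can switch to Bridge (7 → 20). Not NE.
(Avenue, Avenue): Driver A can switch to Bridge (3 → 7). Not NE.
(Avenue, Bridge): Driver A can switch to Tunnel (17 → 18). Not NE.
(Avenue, Tunnel): Driver B can switch to Bridge (17 → 18). Not NE.
(Avenue, Backroad): Driver A can switch to Backroad (7 → 16). Not NE.
(Bridge, Highway): Driver B can switch to Avenue (6 → 20). Not NE.
(Bridge, Avenue): Driver A can switch to Tunnel (7 → 9). Not NE.
(Bridge, Bridge): Driver A can switch to Avenue (16 → 17). Not NE.
(Bridge, Tunnel): Driver A can switch to Avenue (10 → 20). Not NE.
(Bridge, Backroad): Driver A can switch to Avenue (1 → 7). Not NE.
(Tunnel, Highway): Driver A can switch to Avenue (1 → 7). Not NE.
(Tunnel, Avenue): Driver A can switch to Backroad (9 → 13). Not NE.
(Backroad, Backroad): Driver A gets 16, best alternative 7; Driver B gets 17, best alternative 10. No profitable deviation — NE.
(The remaining 7 profiles each have a profitable deviation by the same check.)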